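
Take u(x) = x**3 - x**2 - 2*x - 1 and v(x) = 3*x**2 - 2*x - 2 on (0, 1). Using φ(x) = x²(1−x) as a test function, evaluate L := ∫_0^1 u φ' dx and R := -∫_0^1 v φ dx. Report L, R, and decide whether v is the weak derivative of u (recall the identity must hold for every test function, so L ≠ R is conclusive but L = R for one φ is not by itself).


LHS = 1/6, RHS = 1/6. Yes, v = u' weakly.

u(x) = x**3 - x**2 - 2*x - 1, classical derivative u'(x) = 3*x**2 - 2*x - 2.
φ(x) = x²(1−x), so φ'(x) = x*(2 - 3*x).
Note φ(0) = φ(1) = 0, so the boundary term u·φ vanishes.
LHS = ∫_0^1 u(x) φ'(x) dx = ∫_0^1 (-3*x^5 + 5*x^4 + 4*x^3 - x^2 - 2*x) dx. Term by term:
  ∫_0^1 -3*x^5 dx = -1/2;  ∫_0^1 5*x^4 dx = 1;  ∫_0^1 4*x^3 dx = 1;
  ∫_0^1 -x^2 dx = -1/3;  ∫_0^1 -2*x dx = -1.
Sum: -1/2 + 1 + 1 − 1/3 − 1 = 1/6.
So LHS = 1/6.
∫_0^1 v(x) φ(x) dx = ∫_0^1 (-3*x^5 + 5*x^4 - 2*x^2) dx. Term by term:
  ∫_0^1 -3*x^5 dx = -1/2;  ∫_0^1 5*x^4 dx = 1;  ∫_0^1 -2*x^2 dx = -2/3.
Sum: -1/2 + 1 − 2/3 = -1/6.
So RHS = -∫_0^1 v(x) φ(x) dx = 1/6.
LHS = RHS, so the identity holds for this test φ.
Moreover u is smooth here and v(x) = u'(x) = 3*x**2 - 2*x - 2 pointwise, so the identity holds for every test function. Hence v is the weak derivative of u.


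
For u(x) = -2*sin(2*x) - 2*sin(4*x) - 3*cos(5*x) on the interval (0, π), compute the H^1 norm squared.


||u||_{H^1(0,π)}^2 = -7072/21 + 161*π

u'(x) = 15*sin(5*x) - 4*cos(2*x) - 8*cos(4*x).
Expand u² and (u')² and integrate term by term on (0, π), using: for integers n ≥ 1, ∫_0^π sin²(nx) dx = ∫_0^π cos²(nx) dx = π/2; for n ≠ n', ∫_0^π sin(nx)sin(n'x) dx = ∫_0^π cos(nx)cos(n'x) dx = 0; and by product-to-sum, ∫_0^π sin(nx)cos(n'x) dx = ½∫_0^π [sin((n+n')x) + sin((n−n')x)] dx, which is 0 when n+n' is even and 2n/(n²−n'²) when n+n' is odd (it need not vanish on (0, π)).
  u² squared terms: (-3)²·∫cos(5x)² dx = 9·π/2 = 9*π/2;  (-2)²·∫sin(2x)² dx = 4·π/2 = 2*π;  (-2)²·∫sin(4x)² dx = 4·π/2 = 2*π.
  u² cross terms: 2·(-3)·(-2)·∫cos(5x)·sin(2x) dx = 12·(-4/21) = -16/7;  2·(-3)·(-2)·∫cos(5x)·sin(4x) dx = 12·(-8/9) = -32/3;  2·(-2)·(-2)·∫sin(2x)·sin(4x) dx = 8·(0) = 0.
  So ∫_0^π u² dx = 9*π/2 + 2*π + 2*π − 16/7 − 32/3 + 0 = -272/21 + 17*π/2.
  (u')² squared terms: (-8)²·∫cos(4x)² dx = 64·π/2 = 32*π;  (-4)²·∫cos(2x)² dx = 16·π/2 = 8*π;  (15)²·∫sin(5x)² dx = 225·π/2 = 225*π/2.
  (u')² cross terms: 2·(-8)·(-4)·∫cos(4x)·cos(2x) dx = 64·(0) = 0;  2·(-8)·(15)·∫cos(4x)·sin(5x) dx = -240·(10/9) = -800/3;  2·(-4)·(15)·∫cos(2x)·sin(5x) dx = -120·(10/21) = -400/7.
  So ∫_0^π (u')² dx = 32*π + 8*π + 225*π/2 + 0 − 800/3 − 400/7 = -6800/21 + 305*π/2.
||u||_{H^1}^2 = (-272/21 + 17*π/2) + (-6800/21 + 305*π/2) = -7072/21 + 161*π.


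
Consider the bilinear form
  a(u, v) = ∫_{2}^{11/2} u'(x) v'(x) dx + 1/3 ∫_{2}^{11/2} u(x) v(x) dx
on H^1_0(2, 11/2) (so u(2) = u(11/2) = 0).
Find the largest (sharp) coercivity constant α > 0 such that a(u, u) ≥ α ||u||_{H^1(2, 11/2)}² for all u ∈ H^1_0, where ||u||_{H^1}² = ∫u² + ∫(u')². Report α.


α = (49 + 12*π^2)/(3*(4*π^2 + 49))

Coercivity of a(·,·) on H^1_0(2, 11/2) means a(u, u) ≥ α ||u||_{H^1}² for every u ∈ H^1_0.
The interval has length L = 7/2, and Poincaré/coercivity depend only on L. Here a(u, u) = ∫(u')² + (1/3)·∫u².
Here 0 < c = 1/3 < 1. The condition a(u,u) ≥ α||u||_{H^1}² reads (1−α)∫(u')² ≥ (α−c)∫u². Any admissible α is ≤ 1 (rapidly oscillating u have ∫u²/∫(u')² → 0), and α = 1 would force 0 ≥ (1−c)∫u², impossible since c < 1; so 1−α > 0. By the sharp Poincaré inequality on H^1_0 of an interval of length L, ∫(u')² ≥ (π/L)²∫u² with equality for the first sine mode sin(π(x−x₀)/L) (x₀ the left endpoint), so the inequality holds for all u iff (1−α)(π/L)² ≥ α − c, i.e. α ≤ ((π/L)² + c)/((π/L)² + 1) = (1 + c(L/π)²)/(1 + (L/π)²). With (π/L)² = 4*π^2/49 and c = 1/3, the largest admissible constant is α = ((π/L)² + c)/((π/L)² + 1).
Simplifying, α = (49 + 12*π^2)/(3*(4*π^2 + 49)).


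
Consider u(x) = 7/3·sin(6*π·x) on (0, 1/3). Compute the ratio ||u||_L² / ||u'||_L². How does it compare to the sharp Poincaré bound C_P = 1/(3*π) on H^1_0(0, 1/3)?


||u||_L² / ||u'||_L² = 1/(6*π) < C_P = 1/(3*π).

u(x) = 7/3·sin(6*π·x), so u'(x) = 14*π*cos(6*π*x).
Writing u(x) = A·sin(kπx/L) with A = 7/3 and k = 2, use ∫_0^L sin²(kπx/L) dx = L/2 and ∫_0^L cos²(kπx/L) dx = L/2.
u² = 49/9·sin²(6*π·x) and (u')² = 196*π^2·cos²(6*π·x), and each of sin², cos² integrates to L/2 = 1/6 over (0, 1/3).
∫_0^1/3 u² dx = 49/54, so ||u||_L² = 7*sqrt(6)/18.
∫_0^1/3 (u')² dx = 98*π^2/3, so ||u'||_L² = 7*sqrt(6)*π/3.
Ratio ||u||_L² / ||u'||_L² = 1/(6*π).
Sharp Poincaré constant on H^1_0(0, 1/3) is C_P = L/π = 1/(3*π), achieved by sin(3*π·x).
This is the k = 2 harmonic; the ratio L/(kπ) is strictly less than C_P = L/π, consistent with the sharp inequality ||u||_L² ≤ C_P ||u'||_L².


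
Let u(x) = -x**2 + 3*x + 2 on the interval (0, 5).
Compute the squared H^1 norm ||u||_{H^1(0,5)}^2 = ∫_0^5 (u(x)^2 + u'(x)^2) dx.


||u||_{H^1}^2 = 255/2

The H^1 norm (squared) on an interval (0, L) is
  ||u||_{H^1}^2 = ∫_0^L u(x)^2 dx + ∫_0^L u'(x)^2 dx.
Compute u'(x) = 3 - 2*x.
Then u(x)^2 = x**4 - 6*x**3 + 5*x**2 + 12*x + 4 and u'(x)^2 = 4*x**2 - 12*x + 9.
Integrate each monomial from 0 to 5 using ∫_0^5 c·x^n dx = c·5^(n+1)/(n+1):
  ∫_0^5 u(x)^2 dx = ∫_0^5 (x^4 - 6*x^3 + 5*x^2 + 12*x + 4) dx. Term by term:
    ∫_0^5 x^4 dx = 625;  ∫_0^5 -6*x^3 dx = -1875/2;  ∫_0^5 5*x^2 dx = 625/3;
    ∫_0^5 12*x dx = 150;  ∫_0^5 4 dx = 20.
  Sum: 625 − 1875/2 + 625/3 + 150 + 20 = 395/6.
  ∫_0^5 u'(x)^2 dx = ∫_0^5 (4*x^2 - 12*x + 9) dx. Term by term:
    ∫_0^5 4*x^2 dx = 500/3;  ∫_0^5 -12*x dx = -150;  ∫_0^5 9 dx = 45.
  Sum: 500/3 − 150 + 45 = 185/3.
Adding: ||u||_{H^1}^2 = 395/6 + 185/3 = 255/2.


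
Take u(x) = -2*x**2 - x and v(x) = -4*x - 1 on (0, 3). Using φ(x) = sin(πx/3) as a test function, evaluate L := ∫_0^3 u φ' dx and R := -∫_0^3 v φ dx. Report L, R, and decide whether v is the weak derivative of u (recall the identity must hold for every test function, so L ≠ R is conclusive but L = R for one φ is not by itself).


LHS = 42/π, RHS = 42/π. Yes, v = u' weakly.

u(x) = -2*x**2 - x, classical derivative u'(x) = -4*x - 1.
φ(x) = sin(πx/3), so φ'(x) = π*cos(π*x/3)/3.
Note φ(0) = φ(3) = 0, so the boundary term u·φ vanishes.
LHS = ∫_0^3 u(x) φ'(x) dx = ∫_0^3 (-2*π*x^2*cos(π*x/3)/3 - π*x*cos(π*x/3)/3) dx. Term by term:
  ∫_0^3 -2*π*x^2*cos(π*x/3)/3 dx = 36/π;  ∫_0^3 -π*x*cos(π*x/3)/3 dx = 6/π.
Sum: 36/π + 6/π = 42/π.
So LHS = 42/π.
∫_0^3 v(x) φ(x) dx = ∫_0^3 (-4*x*sin(π*x/3) - sin(π*x/3)) dx. Term by term:
  ∫_0^3 -sin(π*x/3) dx = -6/π;  ∫_0^3 -4*x*sin(π*x/3) dx = -36/π.
Sum: -6/π − 36/π = -42/π.
So RHS = -∫_0^3 v(x) φ(x) dx = 42/π.
LHS = RHS, so the identity holds for this test φ.
Moreover u is smooth here and v(x) = u'(x) = -4*x - 1 pointwise, so the identity holds for every test function. Hence v is the weak derivative of u.


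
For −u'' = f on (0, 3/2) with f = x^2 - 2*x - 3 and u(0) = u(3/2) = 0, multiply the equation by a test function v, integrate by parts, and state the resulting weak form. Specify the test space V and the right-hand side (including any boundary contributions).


V = H^1_0(0, 3/2) (so v(0) = v(3/2) = 0); weak form: ∫_0^3/2 u'v' dx = ∫_0^3/2 (x^2 - 2*x - 3) v dx for all v ∈ V.

Multiply both sides by a test function v and integrate from 0 to 3/2:
  ∫_0^3/2 −u''(x) v(x) dx = ∫_0^3/2 f(x) v(x) dx.
Integrate the LHS by parts once:
  ∫_0^3/2 −u'' v dx = −[u'(x) v(x)]_0^3/2 + ∫_0^3/2 u'(x) v'(x) dx.
Thus ∫_0^3/2 u'(x) v'(x) dx = ∫_0^3/2 f(x) v(x) dx + [u'(x) v(x)]_0^3/2.
Choose V so that boundary terms are either known or forced to vanish.
u is Dirichlet: u(0) = u(3/2) = 0. Let V = H^1_0(0, 3/2); then v(0) = v(3/2) = 0, and [u' v]_0^3/2 = 0.
Weak formulation: find u (satisfying any essential BC) such that ∫_0^3/2 u'(x) v'(x) dx = ∫_0^3/2 f v dx for all v ∈ V.
Substituting f(x) = x^2 - 2*x - 3, the right-hand side is ∫_0^3/2 (x^2 - 2*x - 3) v dx.


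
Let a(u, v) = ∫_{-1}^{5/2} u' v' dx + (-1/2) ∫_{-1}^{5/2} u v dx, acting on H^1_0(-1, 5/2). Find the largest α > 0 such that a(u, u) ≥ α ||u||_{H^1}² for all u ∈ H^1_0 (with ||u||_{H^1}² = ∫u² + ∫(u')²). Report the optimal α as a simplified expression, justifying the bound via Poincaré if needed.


α = (-49 + 8*π^2)/(2*(4*π^2 + 49))

Coercivity of a(·,·) on H^1_0(-1, 5/2) means a(u, u) ≥ α ||u||_{H^1}² for every u ∈ H^1_0.
The interval has length L = 7/2, and Poincaré/coercivity depend only on L. Here a(u, u) = ∫(u')² + (-1/2)·∫u².
Here c = -1/2 < 0 with |c| < (π/L)² = 4*π^2/49, so coercivity still holds. The condition a(u,u) ≥ α||u||_{H^1}² reads (1−α)∫(u')² ≥ (α−c)∫u². Any admissible α is ≤ 1 (rapidly oscillating u have ∫u²/∫(u')² → 0), and α = 1 would force 0 ≥ (1−c)∫u², impossible since c < 1; so 1−α > 0. By the sharp Poincaré inequality on H^1_0 of an interval of length L, ∫(u')² ≥ (π/L)²∫u² with equality for the first sine mode sin(π(x−x₀)/L) (x₀ the left endpoint), so the inequality holds for all u iff (1−α)(π/L)² ≥ α − c, i.e. α ≤ ((π/L)² + c)/((π/L)² + 1) = (1 + c(L/π)²)/(1 + (L/π)²). (Direct route, valid since c ≤ 0: Poincaré gives c∫u² ≥ c(L/π)²∫(u')², so a(u,u) ≥ (1 + c(L/π)²)∫(u')², while ||u||_{H^1}² ≤ (1 + (L/π)²)∫(u')²; dividing yields the same α.) With (π/L)² = 4*π^2/49 and c = -1/2, the largest admissible constant is α = ((π/L)² + c)/((π/L)² + 1).
Simplifying, α = (-49 + 8*π^2)/(2*(4*π^2 + 49)).


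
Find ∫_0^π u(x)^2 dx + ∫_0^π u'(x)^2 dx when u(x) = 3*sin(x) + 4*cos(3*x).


||u||_{H^1(0,π)}^2 = 89*π

u'(x) = -12*sin(3*x) + 3*cos(x).
Expand u² and (u')² and integrate term by term on (0, π), using: for integers n ≥ 1, ∫_0^π sin²(nx) dx = ∫_0^π cos²(nx) dx = π/2; for n ≠ n', ∫_0^π sin(nx)sin(n'x) dx = ∫_0^π cos(nx)cos(n'x) dx = 0; and by product-to-sum, ∫_0^π sin(nx)cos(n'x) dx = ½∫_0^π [sin((n+n')x) + sin((n−n')x)] dx, which is 0 when n+n' is even and 2n/(n²−n'²) when n+n' is odd (it need not vanish on (0, π)).
  u² squared terms: (3)²·∫sin(x)² dx = 9·π/2 = 9*π/2;  (4)²·∫cos(3x)² dx = 16·π/2 = 8*π.
  u² cross terms: 2·(3)·(4)·∫sin(x)·cos(3x) dx = 24·(0) = 0.
  So ∫_0^π u² dx = 9*π/2 + 8*π + 0 = 25*π/2.
  (u')² squared terms: (-12)²·∫sin(3x)² dx = 144·π/2 = 72*π;  (3)²·∫cos(x)² dx = 9·π/2 = 9*π/2.
  (u')² cross terms: 2·(-12)·(3)·∫sin(3x)·cos(x) dx = -72·(0) = 0.
  So ∫_0^π (u')² dx = 72*π + 9*π/2 + 0 = 153*π/2.
||u||_{H^1}^2 = (25*π/2) + (153*π/2) = 89*π.


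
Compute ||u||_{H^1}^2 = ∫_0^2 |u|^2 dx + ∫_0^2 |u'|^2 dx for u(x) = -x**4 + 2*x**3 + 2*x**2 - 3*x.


||u||_{H^1}^2 = 4366/315

The H^1 norm (squared) on an interval (0, L) is
  ||u||_{H^1}^2 = ∫_0^L u(x)^2 dx + ∫_0^L u'(x)^2 dx.
Compute u'(x) = -4*x**3 + 6*x**2 + 4*x - 3.
Then u(x)^2 = x**8 - 4*x**7 + 14*x**5 - 8*x**4 - 12*x**3 + 9*x**2 and u'(x)^2 = 16*x**6 - 48*x**5 + 4*x**4 + 72*x**3 - 20*x**2 - 24*x + 9.
Integrate each monomial from 0 to 2 using ∫_0^2 c·x^n dx = c·2^(n+1)/(n+1):
  ∫_0^2 u(x)^2 dx = ∫_0^2 (x^8 - 4*x^7 + 14*x^5 - 8*x^4 - 12*x^3 + 9*x^2) dx. Term by term:
    ∫_0^2 x^8 dx = 512/9;  ∫_0^2 -4*x^7 dx = -128;  ∫_0^2 14*x^5 dx = 448/3;
    ∫_0^2 -8*x^4 dx = -256/5;  ∫_0^2 -12*x^3 dx = -48;  ∫_0^2 9*x^2 dx = 24.
  Sum: 512/9 − 128 + 448/3 − 256/5 − 48 + 24 = 136/45.
  ∫_0^2 u'(x)^2 dx = ∫_0^2 (16*x^6 - 48*x^5 + 4*x^4 + 72*x^3 - 20*x^2 - 24*x + 9) dx. Term by term:
    ∫_0^2 16*x^6 dx = 2048/7;  ∫_0^2 -48*x^5 dx = -512;  ∫_0^2 4*x^4 dx = 128/5;
    ∫_0^2 72*x^3 dx = 288;  ∫_0^2 -20*x^2 dx = -160/3;  ∫_0^2 -24*x dx = -48;
    ∫_0^2 9 dx = 18.
  Sum: 2048/7 − 512 + 128/5 + 288 − 160/3 − 48 + 18 = 1138/105.
Adding: ||u||_{H^1}^2 = 136/45 + 1138/105 = 4366/315.


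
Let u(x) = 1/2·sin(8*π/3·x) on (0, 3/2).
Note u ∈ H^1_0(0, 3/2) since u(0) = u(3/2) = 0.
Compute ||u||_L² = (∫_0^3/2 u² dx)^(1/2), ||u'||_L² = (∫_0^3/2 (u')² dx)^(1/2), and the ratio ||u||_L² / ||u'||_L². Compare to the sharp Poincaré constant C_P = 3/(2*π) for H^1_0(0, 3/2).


||u||_L² / ||u'||_L² = 3/(8*π) < C_P = 3/(2*π).

u(x) = 1/2·sin(8*π/3·x), so u'(x) = 4*π*cos(8*π*x/3)/3.
Writing u(x) = A·sin(kπx/L) with A = 1/2 and k = 4, use ∫_0^L sin²(kπx/L) dx = L/2 and ∫_0^L cos²(kπx/L) dx = L/2.
u² = 1/4·sin²(8*π/3·x) and (u')² = 16*π^2/9·cos²(8*π/3·x), and each of sin², cos² integrates to L/2 = 3/4 over (0, 3/2).
∫_0^3/2 u² dx = 3/16, so ||u||_L² = sqrt(3)/4.
∫_0^3/2 (u')² dx = 4*π^2/3, so ||u'||_L² = 2*sqrt(3)*π/3.
Ratio ||u||_L² / ||u'||_L² = 3/(8*π).
Sharp Poincaré constant on H^1_0(0, 3/2) is C_P = L/π = 3/(2*π), achieved by sin(2*π/3·x).
This is the k = 4 harmonic; the ratio L/(kπ) is strictly less than C_P = L/π, consistent with the sharp inequality ||u||_L² ≤ C_P ||u'||_L².


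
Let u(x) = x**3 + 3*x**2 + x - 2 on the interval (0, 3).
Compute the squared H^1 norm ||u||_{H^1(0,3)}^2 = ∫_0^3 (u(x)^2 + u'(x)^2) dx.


||u||_{H^1}^2 = 43581/14

The H^1 norm (squared) on an interval (0, L) is
  ||u||_{H^1}^2 = ∫_0^L u(x)^2 dx + ∫_0^L u'(x)^2 dx.
Compute u'(x) = 3*x**2 + 6*x + 1.
Then u(x)^2 = x**6 + 6*x**5 + 11*x**4 + 2*x**3 - 11*x**2 - 4*x + 4 and u'(x)^2 = 9*x**4 + 36*x**3 + 42*x**2 + 12*x + 1.
Integrate each monomial from 0 to 3 using ∫_0^3 c·x^n dx = c·3^(n+1)/(n+1):
  ∫_0^3 u(x)^2 dx = ∫_0^3 (x^6 + 6*x^5 + 11*x^4 + 2*x^3 - 11*x^2 - 4*x + 4) dx. Term by term:
    ∫_0^3 x^6 dx = 2187/7;  ∫_0^3 6*x^5 dx = 729;  ∫_0^3 11*x^4 dx = 2673/5;
    ∫_0^3 2*x^3 dx = 81/2;  ∫_0^3 -11*x^2 dx = -99;  ∫_0^3 -4*x dx = -18;
    ∫_0^3 4 dx = 12.
  Sum: 2187/7 + 729 + 2673/5 + 81/2 − 99 − 18 + 12 = 105807/70.
  ∫_0^3 u'(x)^2 dx = ∫_0^3 (9*x^4 + 36*x^3 + 42*x^2 + 12*x + 1) dx. Term by term:
    ∫_0^3 9*x^4 dx = 2187/5;  ∫_0^3 36*x^3 dx = 729;  ∫_0^3 42*x^2 dx = 378;
    ∫_0^3 12*x dx = 54;  ∫_0^3 1 dx = 3.
  Sum: 2187/5 + 729 + 378 + 54 + 3 = 8007/5.
Adding: ||u||_{H^1}^2 = 105807/70 + 8007/5 = 43581/14.


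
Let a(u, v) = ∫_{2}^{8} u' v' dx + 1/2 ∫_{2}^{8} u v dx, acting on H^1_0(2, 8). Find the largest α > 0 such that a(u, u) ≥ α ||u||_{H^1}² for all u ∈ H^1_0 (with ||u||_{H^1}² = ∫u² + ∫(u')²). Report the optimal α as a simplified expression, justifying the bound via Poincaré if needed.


α = (π^2 + 18)/(π^2 + 36)

Coercivity of a(·,·) on H^1_0(2, 8) means a(u, u) ≥ α ||u||_{H^1}² for every u ∈ H^1_0.
The interval has length L = 6, and Poincaré/coercivity depend only on L. Here a(u, u) = ∫(u')² + (1/2)·∫u².
Here 0 < c = 1/2 < 1. The condition a(u,u) ≥ α||u||_{H^1}² reads (1−α)∫(u')² ≥ (α−c)∫u². Any admissible α is ≤ 1 (rapidly oscillating u have ∫u²/∫(u')² → 0), and α = 1 would force 0 ≥ (1−c)∫u², impossible since c < 1; so 1−α > 0. By the sharp Poincaré inequality on H^1_0 of an interval of length L, ∫(u')² ≥ (π/L)²∫u² with equality for the first sine mode sin(π(x−x₀)/L) (x₀ the left endpoint), so the inequality holds for all u iff (1−α)(π/L)² ≥ α − c, i.e. α ≤ ((π/L)² + c)/((π/L)² + 1) = (1 + c(L/π)²)/(1 + (L/π)²). With (π/L)² = π^2/36 and c = 1/2, the largest admissible constant is α = ((π/L)² + c)/((π/L)² + 1).
Simplifying, α = (π^2 + 18)/(π^2 + 36).


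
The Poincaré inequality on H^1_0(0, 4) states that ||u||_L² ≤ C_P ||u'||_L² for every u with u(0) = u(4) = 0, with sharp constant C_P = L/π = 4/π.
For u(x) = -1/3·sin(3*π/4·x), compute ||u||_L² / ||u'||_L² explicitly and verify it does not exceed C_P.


||u||_L² / ||u'||_L² = 4/(3*π) < C_P = 4/π.

u(x) = -1/3·sin(3*π/4·x), so u'(x) = -π*cos(3*π*x/4)/4.
Writing u(x) = A·sin(kπx/L) with A = -1/3 and k = 3, use ∫_0^L sin²(kπx/L) dx = L/2 and ∫_0^L cos²(kπx/L) dx = L/2.
u² = 1/9·sin²(3*π/4·x) and (u')² = π^2/16·cos²(3*π/4·x), and each of sin², cos² integrates to L/2 = 2 over (0, 4).
∫_0^4 u² dx = 2/9, so ||u||_L² = sqrt(2)/3.
∫_0^4 (u')² dx = π^2/8, so ||u'||_L² = sqrt(2)*π/4.
Ratio ||u||_L² / ||u'||_L² = 4/(3*π).
Sharp Poincaré constant on H^1_0(0, 4) is C_P = L/π = 4/π, achieved by sin(π/4·x).
This is the k = 3 harmonic; the ratio L/(kπ) is strictly less than C_P = L/π, consistent with the sharp inequality ||u||_L² ≤ C_P ||u'||_L².


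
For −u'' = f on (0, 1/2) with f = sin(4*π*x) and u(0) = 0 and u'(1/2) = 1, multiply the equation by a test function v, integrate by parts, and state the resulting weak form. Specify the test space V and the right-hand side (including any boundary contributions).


V = {v ∈ H^1(0, 1/2) : v(0) = 0} (test functions vanish at x = 0 where u is specified); weak form: ∫_0^1/2 u'v' dx = ∫_0^1/2 (sin(4*π*x)) v dx + v(1/2) for all v ∈ V.

Multiply both sides by a test function v and integrate from 0 to 1/2:
  ∫_0^1/2 −u''(x) v(x) dx = ∫_0^1/2 f(x) v(x) dx.
Integrate the LHS by parts once:
  ∫_0^1/2 −u'' v dx = −[u'(x) v(x)]_0^1/2 + ∫_0^1/2 u'(x) v'(x) dx.
Thus ∫_0^1/2 u'(x) v'(x) dx = ∫_0^1/2 f(x) v(x) dx + [u'(x) v(x)]_0^1/2.
Choose V so that boundary terms are either known or forced to vanish.
Mixed BC: u(0) = 0 (Dirichlet) and u'(1/2) = 1 (Neumann). Define V = {v ∈ H^1(0, 1/2) : v(0) = 0}. Then [u' v]_0^1/2 = u'(1/2)·v(1/2) − u'(0)·0 = v(1/2).
Weak formulation: find u (satisfying any essential BC) such that ∫_0^1/2 u'(x) v'(x) dx = ∫_0^1/2 f v dx + v(1/2) for all v ∈ V (Dirichlet at 0 absorbed into V; Neumann datum at x = 1/2 contributes the boundary term).
Substituting f(x) = sin(4*π*x), the right-hand side is ∫_0^1/2 (sin(4*π*x)) v dx + v(1/2).


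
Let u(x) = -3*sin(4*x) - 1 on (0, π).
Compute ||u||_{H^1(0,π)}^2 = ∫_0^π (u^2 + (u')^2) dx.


||u||_{H^1(0,π)}^2 = 155*π/2

u'(x) = -12*cos(4*x).
Expand u² and (u')² and integrate term by term on (0, π), using: for integers n ≥ 1, ∫_0^π sin²(nx) dx = ∫_0^π cos²(nx) dx = π/2; for n ≠ n', ∫_0^π sin(nx)sin(n'x) dx = ∫_0^π cos(nx)cos(n'x) dx = 0; and by product-to-sum, ∫_0^π sin(nx)cos(n'x) dx = ½∫_0^π [sin((n+n')x) + sin((n−n')x)] dx, which is 0 when n+n' is even and 2n/(n²−n'²) when n+n' is odd (it need not vanish on (0, π)). For the constant mode: ∫_0^π 1 dx = π, ∫_0^π cos(nx) dx = 0, ∫_0^π sin(nx) dx = (1−(−1)^n)/n.
  u² squared terms: (-1)²·∫1 dx = 1·π = π;  (-3)²·∫sin(4x)² dx = 9·π/2 = 9*π/2.
  u² cross terms: 2·(-1)·(-3)·∫1·sin(4x) dx = 6·(0) = 0.
  So ∫_0^π u² dx = π + 9*π/2 + 0 = 11*π/2.
  (u')² squared terms: (-12)²·∫cos(4x)² dx = 144·π/2 = 72*π.
  So ∫_0^π (u')² dx = 72*π.
||u||_{H^1}^2 = (11*π/2) + (72*π) = 155*π/2.


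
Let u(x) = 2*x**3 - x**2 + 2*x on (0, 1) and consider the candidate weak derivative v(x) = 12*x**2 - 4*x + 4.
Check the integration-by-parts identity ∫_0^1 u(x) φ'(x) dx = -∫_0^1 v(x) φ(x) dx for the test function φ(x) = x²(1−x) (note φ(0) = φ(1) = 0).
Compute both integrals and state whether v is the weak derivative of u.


LHS = -4/15, RHS = -8/15. No, v is not the weak derivative of u.

u(x) = 2*x**3 - x**2 + 2*x, classical derivative u'(x) = 6*x**2 - 2*x + 2.
φ(x) = x²(1−x), so φ'(x) = x*(2 - 3*x).
Note φ(0) = φ(1) = 0, so the boundary term u·φ vanishes.
LHS = ∫_0^1 u(x) φ'(x) dx = ∫_0^1 (-6*x^5 + 7*x^4 - 8*x^3 + 4*x^2) dx. Term by term:
  ∫_0^1 -6*x^5 dx = -1;  ∫_0^1 7*x^4 dx = 7/5;  ∫_0^1 -8*x^3 dx = -2;
  ∫_0^1 4*x^2 dx = 4/3.
Sum: -1 + 7/5 − 2 + 4/3 = -4/15.
So LHS = -4/15.
∫_0^1 v(x) φ(x) dx = ∫_0^1 (-12*x^5 + 16*x^4 - 8*x^3 + 4*x^2) dx. Term by term:
  ∫_0^1 -12*x^5 dx = -2;  ∫_0^1 16*x^4 dx = 16/5;  ∫_0^1 -8*x^3 dx = -2;
  ∫_0^1 4*x^2 dx = 4/3.
Sum: -2 + 16/5 − 2 + 4/3 = 8/15.
So RHS = -∫_0^1 v(x) φ(x) dx = -8/15.
LHS − RHS = 4/15 ≠ 0, so the identity fails.
(For a valid weak derivative the identity must hold for EVERY test function, in particular this one. The failure shows v is NOT the weak derivative of u.)
Correct weak derivative would be u'(x) = 6*x**2 - 2*x + 2.


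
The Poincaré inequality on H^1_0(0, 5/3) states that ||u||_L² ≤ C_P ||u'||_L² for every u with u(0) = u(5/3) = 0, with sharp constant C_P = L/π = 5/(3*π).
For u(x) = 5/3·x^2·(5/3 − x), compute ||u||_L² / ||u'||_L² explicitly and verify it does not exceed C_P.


||u||_L² / ||u'||_L² = 5*sqrt(14)/42 < C_P = 5/(3*π).

u(x) = 5/3·x^2·(5/3 − x), so u'(x) = 5*x*(10 - 9*x)/9.
u(x) = 5/3·x^2·(5/3 − x) vanishes at x = 0 and x = 5/3, so u ∈ H^1_0(0, 5/3). Differentiate via the product rule and integrate the resulting polynomials term by term.
  ∫_0^5/3 u² dx = ∫_0^5/3 (25*x^6/9 - 250*x^5/27 + 625*x^4/81) dx. Term by term:
    ∫_0^5/3 25*x^6/9 dx = 1953125/137781;  ∫_0^5/3 -250*x^5/27 dx = -1953125/59049;  ∫_0^5/3 625*x^4/81 dx = 390625/19683.
  Sum: 1953125/137781 − 1953125/59049 + 390625/19683 = 390625/413343.
  ∫_0^5/3 (u')² dx = ∫_0^5/3 (25*x^4 - 500*x^3/9 + 2500*x^2/81) dx. Term by term:
    ∫_0^5/3 25*x^4 dx = 15625/243;  ∫_0^5/3 -500*x^3/9 dx = -78125/729;  ∫_0^5/3 2500*x^2/81 dx = 312500/6561.
  Sum: 15625/243 − 78125/729 + 312500/6561 = 31250/6561.
∫_0^5/3 u² dx = 390625/413343, so ||u||_L² = 625*sqrt(7)/1701.
∫_0^5/3 (u')² dx = 31250/6561, so ||u'||_L² = 125*sqrt(2)/81.
Ratio ||u||_L² / ||u'||_L² = 5*sqrt(14)/42.
Sharp Poincaré constant on H^1_0(0, 5/3) is C_P = L/π = 5/(3*π), achieved by sin(3*π/5·x).
A polynomial bump cannot attain the sharp Poincaré constant (only the first sine eigenfunction does), so the ratio is strictly less than C_P, consistent with ||u||_L² ≤ C_P ||u'||_L².


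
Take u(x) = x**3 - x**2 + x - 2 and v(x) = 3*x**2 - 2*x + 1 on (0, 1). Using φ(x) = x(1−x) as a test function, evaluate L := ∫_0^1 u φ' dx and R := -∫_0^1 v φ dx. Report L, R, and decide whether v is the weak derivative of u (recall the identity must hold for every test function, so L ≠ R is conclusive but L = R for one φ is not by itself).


LHS = -3/20, RHS = -3/20. Yes, v = u' weakly.

u(x) = x**3 - x**2 + x - 2, classical derivative u'(x) = 3*x**2 - 2*x + 1.
φ(x) = x(1−x), so φ'(x) = 1 - 2*x.
Note φ(0) = φ(1) = 0, so the boundary term u·φ vanishes.
LHS = ∫_0^1 u(x) φ'(x) dx = ∫_0^1 (-2*x^4 + 3*x^3 - 3*x^2 + 5*x - 2) dx. Term by term:
  ∫_0^1 -2*x^4 dx = -2/5;  ∫_0^1 3*x^3 dx = 3/4;  ∫_0^1 -3*x^2 dx = -1;
  ∫_0^1 5*x dx = 5/2;  ∫_0^1 -2 dx = -2.
Sum: -2/5 + 3/4 − 1 + 5/2 − 2 = -3/20.
So LHS = -3/20.
∫_0^1 v(x) φ(x) dx = ∫_0^1 (-3*x^4 + 5*x^3 - 3*x^2 + x) dx. Term by term:
  ∫_0^1 -3*x^4 dx = -3/5;  ∫_0^1 5*x^3 dx = 5/4;  ∫_0^1 -3*x^2 dx = -1;
  ∫_0^1 x dx = 1/2.
Sum: -3/5 + 5/4 − 1 + 1/2 = 3/20.
So RHS = -∫_0^1 v(x) φ(x) dx = -3/20.
LHS = RHS, so the identity holds for this test φ.
Moreover u is smooth here and v(x) = u'(x) = 3*x**2 - 2*x + 1 pointwise, so the identity holds for every test function. Hence v is the weak derivative of u.


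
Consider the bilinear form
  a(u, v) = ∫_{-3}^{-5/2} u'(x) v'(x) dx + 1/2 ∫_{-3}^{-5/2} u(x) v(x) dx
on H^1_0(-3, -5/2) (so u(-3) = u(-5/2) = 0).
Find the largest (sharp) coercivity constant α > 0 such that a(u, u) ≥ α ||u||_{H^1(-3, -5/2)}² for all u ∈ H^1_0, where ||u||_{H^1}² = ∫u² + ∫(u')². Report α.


α = (1 + 8*π^2)/(2*(1 + 4*π^2))

Coercivity of a(·,·) on H^1_0(-3, -5/2) means a(u, u) ≥ α ||u||_{H^1}² for every u ∈ H^1_0.
The interval has length L = 1/2, and Poincaré/coercivity depend only on L. Here a(u, u) = ∫(u')² + (1/2)·∫u².
Here 0 < c = 1/2 < 1. The condition a(u,u) ≥ α||u||_{H^1}² reads (1−α)∫(u')² ≥ (α−c)∫u². Any admissible α is ≤ 1 (rapidly oscillating u have ∫u²/∫(u')² → 0), and α = 1 would force 0 ≥ (1−c)∫u², impossible since c < 1; so 1−α > 0. By the sharp Poincaré inequality on H^1_0 of an interval of length L, ∫(u')² ≥ (π/L)²∫u² with equality for the first sine mode sin(π(x−x₀)/L) (x₀ the left endpoint), so the inequality holds for all u iff (1−α)(π/L)² ≥ α − c, i.e. α ≤ ((π/L)² + c)/((π/L)² + 1) = (1 + c(L/π)²)/(1 + (L/π)²). With (π/L)² = 4*π^2 and c = 1/2, the largest admissible constant is α = ((π/L)² + c)/((π/L)² + 1).
Simplifying, α = (1 + 8*π^2)/(2*(1 + 4*π^2)).


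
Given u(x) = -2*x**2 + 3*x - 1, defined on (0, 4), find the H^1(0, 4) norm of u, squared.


||u||_{H^1}^2 = 7048/15

The H^1 norm (squared) on an interval (0, L) is
  ||u||_{H^1}^2 = ∫_0^L u(x)^2 dx + ∫_0^L u'(x)^2 dx.
Compute u'(x) = 3 - 4*x.
Then u(x)^2 = 4*x**4 - 12*x**3 + 13*x**2 - 6*x + 1 and u'(x)^2 = 16*x**2 - 24*x + 9.
Integrate each monomial from 0 to 4 using ∫_0^4 c·x^n dx = c·4^(n+1)/(n+1):
  ∫_0^4 u(x)^2 dx = ∫_0^4 (4*x^4 - 12*x^3 + 13*x^2 - 6*x + 1) dx. Term by term:
    ∫_0^4 4*x^4 dx = 4096/5;  ∫_0^4 -12*x^3 dx = -768;  ∫_0^4 13*x^2 dx = 832/3;
    ∫_0^4 -6*x dx = -48;  ∫_0^4 1 dx = 4.
  Sum: 4096/5 − 768 + 832/3 − 48 + 4 = 4268/15.
  ∫_0^4 u'(x)^2 dx = ∫_0^4 (16*x^2 - 24*x + 9) dx. Term by term:
    ∫_0^4 16*x^2 dx = 1024/3;  ∫_0^4 -24*x dx = -192;  ∫_0^4 9 dx = 36.
  Sum: 1024/3 − 192 + 36 = 556/3.
Adding: ||u||_{H^1}^2 = 4268/15 + 556/3 = 7048/15.


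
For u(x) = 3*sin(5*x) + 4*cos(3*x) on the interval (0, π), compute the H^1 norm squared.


||u||_{H^1(0,π)}^2 = 197*π

u'(x) = -12*sin(3*x) + 15*cos(5*x).
Expand u² and (u')² and integrate term by term on (0, π), using: for integers n ≥ 1, ∫_0^π sin²(nx) dx = ∫_0^π cos²(nx) dx = π/2; for n ≠ n', ∫_0^π sin(nx)sin(n'x) dx = ∫_0^π cos(nx)cos(n'x) dx = 0; and by product-to-sum, ∫_0^π sin(nx)cos(n'x) dx = ½∫_0^π [sin((n+n')x) + sin((n−n')x)] dx, which is 0 when n+n' is even and 2n/(n²−n'²) when n+n' is odd (it need not vanish on (0, π)).
  u² squared terms: (3)²·∫sin(5x)² dx = 9·π/2 = 9*π/2;  (4)²·∫cos(3x)² dx = 16·π/2 = 8*π.
  u² cross terms: 2·(3)·(4)·∫sin(5x)·cos(3x) dx = 24·(0) = 0.
  So ∫_0^π u² dx = 9*π/2 + 8*π + 0 = 25*π/2.
  (u')² squared terms: (-12)²·∫sin(3x)² dx = 144·π/2 = 72*π;  (15)²·∫cos(5x)² dx = 225·π/2 = 225*π/2.
  (u')² cross terms: 2·(-12)·(15)·∫sin(3x)·cos(5x) dx = -360·(0) = 0.
  So ∫_0^π (u')² dx = 72*π + 225*π/2 + 0 = 369*π/2.
||u||_{H^1}^2 = (25*π/2) + (369*π/2) = 197*π.


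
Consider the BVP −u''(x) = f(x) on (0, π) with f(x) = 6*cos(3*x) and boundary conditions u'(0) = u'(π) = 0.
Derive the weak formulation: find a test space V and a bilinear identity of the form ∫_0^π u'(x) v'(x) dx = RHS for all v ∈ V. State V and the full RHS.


V = H^1(0, π) (no boundary constraint on v; u is determined up to an additive constant); weak form: ∫_0^π u'v' dx = ∫_0^π (6*cos(3*x)) v dx for all v ∈ V.

Multiply both sides by a test function v and integrate from 0 to π:
  ∫_0^π −u''(x) v(x) dx = ∫_0^π f(x) v(x) dx.
Integrate the LHS by parts once:
  ∫_0^π −u'' v dx = −[u'(x) v(x)]_0^π + ∫_0^π u'(x) v'(x) dx.
Thus ∫_0^π u'(x) v'(x) dx = ∫_0^π f(x) v(x) dx + [u'(x) v(x)]_0^π.
Choose V so that boundary terms are either known or forced to vanish.
u has homogeneous Neumann: u'(0) = u'(π) = 0. So [u' v]_0^π = 0·v(π) − 0·v(0) = 0 for any v; take V = H^1(0, π).
Weak formulation: find u (satisfying any essential BC) such that ∫_0^π u'(x) v'(x) dx = ∫_0^π f v dx for all v ∈ V (homogeneous Neumann, so boundary terms vanish).
Substituting f(x) = 6*cos(3*x), the right-hand side is ∫_0^π (6*cos(3*x)) v dx.
Compatibility check (pure Neumann): taking v ≡ 1 ∈ V gives 0 = ∫_0^π f dx + (0) − (0), i.e. ∫_0^π f dx must equal u'(0) − u'(π) = 0. Indeed ∫_0^π (6*cos(3*x)) dx = 0, so the data are compatible. The solution is then unique only up to an additive constant (fix it e.g. by requiring ∫_0^π u dx = 0).


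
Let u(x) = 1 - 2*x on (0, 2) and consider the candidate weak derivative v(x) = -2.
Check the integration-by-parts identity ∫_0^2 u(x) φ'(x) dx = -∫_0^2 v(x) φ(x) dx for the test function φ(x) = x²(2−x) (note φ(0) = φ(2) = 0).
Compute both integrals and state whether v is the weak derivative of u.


LHS = 8/3, RHS = 8/3. Yes, v = u' weakly.

u(x) = 1 - 2*x, classical derivative u'(x) = -2.
φ(x) = x²(2−x), so φ'(x) = x*(4 - 3*x).
Note φ(0) = φ(2) = 0, so the boundary term u·φ vanishes.
LHS = ∫_0^2 u(x) φ'(x) dx = ∫_0^2 (6*x^3 - 11*x^2 + 4*x) dx. Term by term:
  ∫_0^2 6*x^3 dx = 24;  ∫_0^2 -11*x^2 dx = -88/3;  ∫_0^2 4*x dx = 8.
Sum: 24 − 88/3 + 8 = 8/3.
So LHS = 8/3.
∫_0^2 v(x) φ(x) dx = ∫_0^2 (2*x^3 - 4*x^2) dx. Term by term:
  ∫_0^2 2*x^3 dx = 8;  ∫_0^2 -4*x^2 dx = -32/3.
Sum: 8 − 32/3 = -8/3.
So RHS = -∫_0^2 v(x) φ(x) dx = 8/3.
LHS = RHS, so the identity holds for this test φ.
Moreover u is smooth here and v(x) = u'(x) = -2 pointwise, so the identity holds for every test function. Hence v is the weak derivative of u.


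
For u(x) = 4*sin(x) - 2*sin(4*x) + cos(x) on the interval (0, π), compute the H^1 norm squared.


||u||_{H^1(0,π)}^2 = -64/15 + 51*π

u'(x) = -sin(x) + 4*cos(x) - 8*cos(4*x).
Expand u² and (u')² and integrate term by term on (0, π), using: for integers n ≥ 1, ∫_0^π sin²(nx) dx = ∫_0^π cos²(nx) dx = π/2; for n ≠ n', ∫_0^π sin(nx)sin(n'x) dx = ∫_0^π cos(nx)cos(n'x) dx = 0; and by product-to-sum, ∫_0^π sin(nx)cos(n'x) dx = ½∫_0^π [sin((n+n')x) + sin((n−n')x)] dx, which is 0 when n+n' is even and 2n/(n²−n'²) when n+n' is odd (it need not vanish on (0, π)).
  u² squared terms: (-2)²·∫sin(4x)² dx = 4·π/2 = 2*π;  (4)²·∫sin(x)² dx = 16·π/2 = 8*π;  (1)²·∫cos(x)² dx = 1·π/2 = π/2.
  u² cross terms: 2·(-2)·(4)·∫sin(4x)·sin(x) dx = -16·(0) = 0;  2·(-2)·(1)·∫sin(4x)·cos(x) dx = -4·(8/15) = -32/15;  2·(4)·(1)·∫sin(x)·cos(x) dx = 8·(0) = 0.
  So ∫_0^π u² dx = 2*π + 8*π + π/2 + 0 − 32/15 + 0 = -32/15 + 21*π/2.
  (u')² squared terms: (-1)²·∫sin(x)² dx = 1·π/2 = π/2;  (-8)²·∫cos(4x)² dx = 64·π/2 = 32*π;  (4)²·∫cos(x)² dx = 16·π/2 = 8*π.
  (u')² cross terms: 2·(-1)·(-8)·∫sin(x)·cos(4x) dx = 16·(-2/15) = -32/15;  2·(-1)·(4)·∫sin(x)·cos(x) dx = -8·(0) = 0;  2·(-8)·(4)·∫cos(4x)·cos(x) dx = -64·(0) = 0.
  So ∫_0^π (u')² dx = π/2 + 32*π + 8*π − 32/15 + 0 + 0 = -32/15 + 81*π/2.
||u||_{H^1}^2 = (-32/15 + 21*π/2) + (-32/15 + 81*π/2) = -64/15 + 51*π.


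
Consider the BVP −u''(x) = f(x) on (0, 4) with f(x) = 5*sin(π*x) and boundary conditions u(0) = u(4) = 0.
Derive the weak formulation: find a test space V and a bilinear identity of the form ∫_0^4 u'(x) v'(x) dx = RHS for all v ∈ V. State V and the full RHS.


V = H^1_0(0, 4) (so v(0) = v(4) = 0); weak form: ∫_0^4 u'v' dx = ∫_0^4 (5*sin(π*x)) v dx for all v ∈ V.

Multiply both sides by a test function v and integrate from 0 to 4:
  ∫_0^4 −u''(x) v(x) dx = ∫_0^4 f(x) v(x) dx.
Integrate the LHS by parts once:
  ∫_0^4 −u'' v dx = −[u'(x) v(x)]_0^4 + ∫_0^4 u'(x) v'(x) dx.
Thus ∫_0^4 u'(x) v'(x) dx = ∫_0^4 f(x) v(x) dx + [u'(x) v(x)]_0^4.
Choose V so that boundary terms are either known or forced to vanish.
u is Dirichlet: u(0) = u(4) = 0. Let V = H^1_0(0, 4); then v(0) = v(4) = 0, and [u' v]_0^4 = 0.
Weak formulation: find u (satisfying any essential BC) such that ∫_0^4 u'(x) v'(x) dx = ∫_0^4 f v dx for all v ∈ V.
Substituting f(x) = 5*sin(π*x), the right-hand side is ∫_0^4 (5*sin(π*x)) v dx.


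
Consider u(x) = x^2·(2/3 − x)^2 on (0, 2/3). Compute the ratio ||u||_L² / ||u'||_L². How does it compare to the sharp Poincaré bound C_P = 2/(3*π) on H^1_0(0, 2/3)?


||u||_L² / ||u'||_L² = sqrt(3)/9 < C_P = 2/(3*π).

u(x) = x^2·(2/3 − x)^2, so u'(x) = 4*x*(3*x - 2)*(3*x - 1)/9.
u(x) = x^2·(2/3 − x)^2 vanishes at x = 0 and x = 2/3, so u ∈ H^1_0(0, 2/3). Differentiate via the product rule and integrate the resulting polynomials term by term.
  ∫_0^2/3 u² dx = ∫_0^2/3 (x^8 - 8*x^7/3 + 8*x^6/3 - 32*x^5/27 + 16*x^4/81) dx. Term by term:
    ∫_0^2/3 x^8 dx = 512/177147;  ∫_0^2/3 -8*x^7/3 dx = -256/19683;  ∫_0^2/3 8*x^6/3 dx = 1024/45927;
    ∫_0^2/3 -32*x^5/27 dx = -1024/59049;  ∫_0^2/3 16*x^4/81 dx = 512/98415.
  Sum: 512/177147 − 256/19683 + 1024/45927 − 1024/59049 + 512/98415 = 256/6200145.
  ∫_0^2/3 (u')² dx = ∫_0^2/3 (16*x^6 - 32*x^5 + 208*x^4/9 - 64*x^3/9 + 64*x^2/81) dx. Term by term:
    ∫_0^2/3 16*x^6 dx = 2048/15309;  ∫_0^2/3 -32*x^5 dx = -1024/2187;  ∫_0^2/3 208*x^4/9 dx = 6656/10935;
    ∫_0^2/3 -64*x^3/9 dx = -256/729;  ∫_0^2/3 64*x^2/81 dx = 512/6561.
  Sum: 2048/15309 − 1024/2187 + 6656/10935 − 256/729 + 512/6561 = 256/229635.
∫_0^2/3 u² dx = 256/6200145, so ||u||_L² = 16*sqrt(105)/25515.
∫_0^2/3 (u')² dx = 256/229635, so ||u'||_L² = 16*sqrt(35)/2835.
Ratio ||u||_L² / ||u'||_L² = sqrt(3)/9.
Sharp Poincaré constant on H^1_0(0, 2/3) is C_P = L/π = 2/(3*π), achieved by sin(3*π/2·x).
A polynomial bump cannot attain the sharp Poincaré constant (only the first sine eigenfunction does), so the ratio is strictly less than C_P, consistent with ||u||_L² ≤ C_P ||u'||_L².


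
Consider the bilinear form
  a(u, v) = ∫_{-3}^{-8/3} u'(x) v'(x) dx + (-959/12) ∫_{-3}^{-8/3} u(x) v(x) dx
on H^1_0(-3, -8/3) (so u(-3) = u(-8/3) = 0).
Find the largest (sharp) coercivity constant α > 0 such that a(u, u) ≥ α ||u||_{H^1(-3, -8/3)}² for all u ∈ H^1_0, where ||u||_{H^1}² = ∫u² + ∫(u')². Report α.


α = (-959 + 108*π^2)/(12*(1 + 9*π^2))

Coercivity of a(·,·) on H^1_0(-3, -8/3) means a(u, u) ≥ α ||u||_{H^1}² for every u ∈ H^1_0.
The interval has length L = 1/3, and Poincaré/coercivity depend only on L. Here a(u, u) = ∫(u')² + (-959/12)·∫u².
Here c = -959/12 < 0 with |c| < (π/L)² = 9*π^2, so coercivity still holds. The condition a(u,u) ≥ α||u||_{H^1}² reads (1−α)∫(u')² ≥ (α−c)∫u². Any admissible α is ≤ 1 (rapidly oscillating u have ∫u²/∫(u')² → 0), and α = 1 would force 0 ≥ (1−c)∫u², impossible since c < 1; so 1−α > 0. By the sharp Poincaré inequality on H^1_0 of an interval of length L, ∫(u')² ≥ (π/L)²∫u² with equality for the first sine mode sin(π(x−x₀)/L) (x₀ the left endpoint), so the inequality holds for all u iff (1−α)(π/L)² ≥ α − c, i.e. α ≤ ((π/L)² + c)/((π/L)² + 1) = (1 + c(L/π)²)/(1 + (L/π)²). (Direct route, valid since c ≤ 0: Poincaré gives c∫u² ≥ c(L/π)²∫(u')², so a(u,u) ≥ (1 + c(L/π)²)∫(u')², while ||u||_{H^1}² ≤ (1 + (L/π)²)∫(u')²; dividing yields the same α.) With (π/L)² = 9*π^2 and c = -959/12, the largest admissible constant is α = ((π/L)² + c)/((π/L)² + 1).
Simplifying, α = (-959 + 108*π^2)/(12*(1 + 9*π^2)).


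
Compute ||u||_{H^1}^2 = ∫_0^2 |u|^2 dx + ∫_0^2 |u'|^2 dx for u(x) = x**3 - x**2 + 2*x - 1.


||u||_{H^1}^2 = 6218/105

The H^1 norm (squared) on an interval (0, L) is
  ||u||_{H^1}^2 = ∫_0^L u(x)^2 dx + ∫_0^L u'(x)^2 dx.
Compute u'(x) = 3*x**2 - 2*x + 2.
Then u(x)^2 = x**6 - 2*x**5 + 5*x**4 - 6*x**3 + 6*x**2 - 4*x + 1 and u'(x)^2 = 9*x**4 - 12*x**3 + 16*x**2 - 8*x + 4.
Integrate each monomial from 0 to 2 using ∫_0^2 c·x^n dx = c·2^(n+1)/(n+1):
  ∫_0^2 u(x)^2 dx = ∫_0^2 (x^6 - 2*x^5 + 5*x^4 - 6*x^3 + 6*x^2 - 4*x + 1) dx. Term by term:
    ∫_0^2 x^6 dx = 128/7;  ∫_0^2 -2*x^5 dx = -64/3;  ∫_0^2 5*x^4 dx = 32;
    ∫_0^2 -6*x^3 dx = -24;  ∫_0^2 6*x^2 dx = 16;  ∫_0^2 -4*x dx = -8;
    ∫_0^2 1 dx = 2.
  Sum: 128/7 − 64/3 + 32 − 24 + 16 − 8 + 2 = 314/21.
  ∫_0^2 u'(x)^2 dx = ∫_0^2 (9*x^4 - 12*x^3 + 16*x^2 - 8*x + 4) dx. Term by term:
    ∫_0^2 9*x^4 dx = 288/5;  ∫_0^2 -12*x^3 dx = -48;  ∫_0^2 16*x^2 dx = 128/3;
    ∫_0^2 -8*x dx = -16;  ∫_0^2 4 dx = 8.
  Sum: 288/5 − 48 + 128/3 − 16 + 8 = 664/15.
Adding: ||u||_{H^1}^2 = 314/21 + 664/15 = 6218/105.


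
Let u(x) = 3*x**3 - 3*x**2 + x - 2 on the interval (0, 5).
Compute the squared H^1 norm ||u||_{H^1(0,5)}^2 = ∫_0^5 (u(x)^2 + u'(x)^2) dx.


||u||_{H^1}^2 = 4053025/42

The H^1 norm (squared) on an interval (0, L) is
  ||u||_{H^1}^2 = ∫_0^L u(x)^2 dx + ∫_0^L u'(x)^2 dx.
Compute u'(x) = 9*x**2 - 6*x + 1.
Then u(x)^2 = 9*x**6 - 18*x**5 + 15*x**4 - 18*x**3 + 13*x**2 - 4*x + 4 and u'(x)^2 = 81*x**4 - 108*x**3 + 54*x**2 - 12*x + 1.
Integrate each monomial from 0 to 5 using ∫_0^5 c·x^n dx = c·5^(n+1)/(n+1):
  ∫_0^5 u(x)^2 dx = ∫_0^5 (9*x^6 - 18*x^5 + 15*x^4 - 18*x^3 + 13*x^2 - 4*x + 4) dx. Term by term:
    ∫_0^5 9*x^6 dx = 703125/7;  ∫_0^5 -18*x^5 dx = -46875;  ∫_0^5 15*x^4 dx = 9375;
    ∫_0^5 -18*x^3 dx = -5625/2;  ∫_0^5 13*x^2 dx = 1625/3;  ∫_0^5 -4*x dx = -50;
    ∫_0^5 4 dx = 20.
  Sum: 703125/7 − 46875 + 9375 − 5625/2 + 1625/3 − 50 + 20 = 2547115/42.
  ∫_0^5 u'(x)^2 dx = ∫_0^5 (81*x^4 - 108*x^3 + 54*x^2 - 12*x + 1) dx. Term by term:
    ∫_0^5 81*x^4 dx = 50625;  ∫_0^5 -108*x^3 dx = -16875;  ∫_0^5 54*x^2 dx = 2250;
    ∫_0^5 -12*x dx = -150;  ∫_0^5 1 dx = 5.
  Sum: 50625 − 16875 + 2250 − 150 + 5 = 35855.
Adding: ||u||_{H^1}^2 = 2547115/42 + 35855 = 4053025/42.


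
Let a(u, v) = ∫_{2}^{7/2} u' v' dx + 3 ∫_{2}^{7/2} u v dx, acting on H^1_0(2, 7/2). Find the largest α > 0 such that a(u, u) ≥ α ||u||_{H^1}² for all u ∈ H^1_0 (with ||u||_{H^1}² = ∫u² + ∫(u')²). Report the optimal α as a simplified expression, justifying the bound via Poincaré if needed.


α = 1

Coercivity of a(·,·) on H^1_0(2, 7/2) means a(u, u) ≥ α ||u||_{H^1}² for every u ∈ H^1_0.
The interval has length L = 3/2, and Poincaré/coercivity depend only on L. Here a(u, u) = ∫(u')² + (3)·∫u².
Here c = 3 ≥ 1, so a(u,u) = ∫(u')² + c∫u² ≥ ∫(u')² + ∫u² = ||u||_{H^1}², i.e. α = 1 works. No larger α is possible: a(u,u) ≥ α||u||_{H^1}² means (1−α)∫(u')² ≥ (α−c)∫u², and for the modes u_n = sin(nπ(x−x₀)/L) (x₀ the left endpoint) one has ∫u_n²/∫(u_n')² = (L/(nπ))² → 0, so a(u_n,u_n)/||u_n||_{H^1}² → 1. Hence the optimal constant is α = 1.
Therefore α = 1.


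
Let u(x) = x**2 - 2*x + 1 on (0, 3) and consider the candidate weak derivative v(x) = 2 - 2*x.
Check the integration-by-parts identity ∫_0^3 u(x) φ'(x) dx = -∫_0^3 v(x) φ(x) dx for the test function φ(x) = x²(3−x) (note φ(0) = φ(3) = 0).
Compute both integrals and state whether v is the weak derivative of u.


LHS = -54/5, RHS = 54/5. No, v is not the weak derivative of u.

u(x) = x**2 - 2*x + 1, classical derivative u'(x) = 2*x - 2.
φ(x) = x²(3−x), so φ'(x) = 3*x*(2 - x).
Note φ(0) = φ(3) = 0, so the boundary term u·φ vanishes.
LHS = ∫_0^3 u(x) φ'(x) dx = ∫_0^3 (-3*x^4 + 12*x^3 - 15*x^2 + 6*x) dx. Term by term:
  ∫_0^3 -3*x^4 dx = -729/5;  ∫_0^3 12*x^3 dx = 243;  ∫_0^3 -15*x^2 dx = -135;
  ∫_0^3 6*x dx = 27.
Sum: -729/5 + 243 − 135 + 27 = -54/5.
So LHS = -54/5.
∫_0^3 v(x) φ(x) dx = ∫_0^3 (2*x^4 - 8*x^3 + 6*x^2) dx. Term by term:
  ∫_0^3 2*x^4 dx = 486/5;  ∫_0^3 -8*x^3 dx = -162;  ∫_0^3 6*x^2 dx = 54.
Sum: 486/5 − 162 + 54 = -54/5.
So RHS = -∫_0^3 v(x) φ(x) dx = 54/5.
LHS − RHS = -108/5 ≠ 0, so the identity fails.
(For a valid weak derivative the identity must hold for EVERY test function, in particular this one. The failure shows v is NOT the weak derivative of u.)
Correct weak derivative would be u'(x) = 2*x - 2.


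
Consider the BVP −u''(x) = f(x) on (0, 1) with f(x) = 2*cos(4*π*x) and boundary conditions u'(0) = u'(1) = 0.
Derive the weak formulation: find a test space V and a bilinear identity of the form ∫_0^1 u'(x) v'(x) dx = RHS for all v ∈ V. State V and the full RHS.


V = H^1(0, 1) (no boundary constraint on v; u is determined up to an additive constant); weak form: ∫_0^1 u'v' dx = ∫_0^1 (2*cos(4*π*x)) v dx for all v ∈ V.

Multiply both sides by a test function v and integrate from 0 to 1:
  ∫_0^1 −u''(x) v(x) dx = ∫_0^1 f(x) v(x) dx.
Integrate the LHS by parts once:
  ∫_0^1 −u'' v dx = −[u'(x) v(x)]_0^1 + ∫_0^1 u'(x) v'(x) dx.
Thus ∫_0^1 u'(x) v'(x) dx = ∫_0^1 f(x) v(x) dx + [u'(x) v(x)]_0^1.
Choose V so that boundary terms are either known or forced to vanish.
u has homogeneous Neumann: u'(0) = u'(1) = 0. So [u' v]_0^1 = 0·v(1) − 0·v(0) = 0 for any v; take V = H^1(0, 1).
Weak formulation: find u (satisfying any essential BC) such that ∫_0^1 u'(x) v'(x) dx = ∫_0^1 f v dx for all v ∈ V (homogeneous Neumann, so boundary terms vanish).
Substituting f(x) = 2*cos(4*π*x), the right-hand side is ∫_0^1 (2*cos(4*π*x)) v dx.
Compatibility check (pure Neumann): taking v ≡ 1 ∈ V gives 0 = ∫_0^1 f dx + (0) − (0), i.e. ∫_0^1 f dx must equal u'(0) − u'(1) = 0. Indeed ∫_0^1 (2*cos(4*π*x)) dx = 0, so the data are compatible. The solution is then unique only up to an additive constant (fix it e.g. by requiring ∫_0^1 u dx = 0).
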